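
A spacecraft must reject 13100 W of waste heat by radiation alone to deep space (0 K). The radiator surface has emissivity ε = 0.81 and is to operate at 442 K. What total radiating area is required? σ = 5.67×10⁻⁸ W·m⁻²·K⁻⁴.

P = εσA T⁴ ⇒ A = P/(εσT⁴).
T⁴ = 3.817×10¹⁰ K⁴.
A = 13100/(0.81 × 5.67×10⁻⁸ × 3.817×10¹⁰).

A ≈ 7.47 m²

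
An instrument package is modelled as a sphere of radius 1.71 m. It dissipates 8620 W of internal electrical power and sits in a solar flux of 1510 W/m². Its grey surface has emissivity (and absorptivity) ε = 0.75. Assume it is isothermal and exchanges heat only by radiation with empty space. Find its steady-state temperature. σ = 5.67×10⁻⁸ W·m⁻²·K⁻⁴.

At steady state, absorbed solar power + internal power = radiated power.
Absorbed: α·S·A_cross = 0.75·1510·9.186 = 10400 W (cross-section πr²).
Total input = 10400 + 8620 = 19020 W.
Radiated: εσ·A_surf·T⁴ with A_surf = 4πr² = 36.75 m².
T⁴ = 19020/(0.75·5.67×10⁻⁸·36.75) = 1.217×10¹⁰ K⁴.

T ≈ 332 K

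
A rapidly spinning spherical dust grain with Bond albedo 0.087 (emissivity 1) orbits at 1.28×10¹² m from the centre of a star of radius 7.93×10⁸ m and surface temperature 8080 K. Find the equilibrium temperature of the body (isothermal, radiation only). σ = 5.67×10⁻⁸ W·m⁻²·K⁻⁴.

T ≈ 139 K

The star's surface emits σT_*⁴; at distance d the flux is S = σT_*⁴(R_*/d)².
S = 5.67×10⁻⁸·(8080)⁴·(7.93×10⁸/1.28×10¹²)² = 92.76 W/m².
For an isothermal sphere T⁴ = (1−a)S/(4σ) = 3.734×10⁸ K⁴.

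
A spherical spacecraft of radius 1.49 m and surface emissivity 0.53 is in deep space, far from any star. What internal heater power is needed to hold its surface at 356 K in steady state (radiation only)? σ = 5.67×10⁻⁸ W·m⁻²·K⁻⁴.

P = εσ·4πr²·T⁴.
4πr² = 27.90 m²; T⁴ = 1.606×10¹⁰ K⁴.
P = 0.53·5.67×10⁻⁸·27.90·1.606×10¹⁰.

P ≈ 13500 W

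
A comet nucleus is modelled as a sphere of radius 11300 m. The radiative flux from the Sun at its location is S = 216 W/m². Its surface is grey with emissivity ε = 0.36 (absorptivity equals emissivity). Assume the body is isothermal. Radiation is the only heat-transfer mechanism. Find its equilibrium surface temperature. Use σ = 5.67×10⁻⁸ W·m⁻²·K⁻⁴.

At equilibrium, absorbed power = emitted power.
Absorbing cross-section = πr² = 4.011×10⁸ m²; emitting surface = 4πr² = 1.605×10⁹ m² (ratio 4).
εS·A_cross = εσ·A_surf·T⁴  ⇒  T⁴ = S/(4σ)   (ε cancels).
T⁴ = 216/(4·5.67×10⁻⁸) = 9.524×10⁸ K⁴.
T = (9.524×10⁸)^(1/4).

T ≈ 176 K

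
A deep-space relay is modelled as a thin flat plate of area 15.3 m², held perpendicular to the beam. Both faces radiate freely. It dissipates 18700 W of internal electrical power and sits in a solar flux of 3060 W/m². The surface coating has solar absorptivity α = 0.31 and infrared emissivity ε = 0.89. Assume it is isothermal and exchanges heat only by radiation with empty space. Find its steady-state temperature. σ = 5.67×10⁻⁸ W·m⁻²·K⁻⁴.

At steady state, absorbed solar power + internal power = radiated power.
Absorbed: α·S·A_cross = 0.31·3060·15.30 = 14510 W (cross-section A).
Total input = 14510 + 18700 = 33210 W.
Radiated: εσ·A_surf·T⁴ with A_surf = 2A = 30.60 m².
T⁴ = 33210/(0.89·5.67×10⁻⁸·30.60) = 2.151×10¹⁰ K⁴.

T ≈ 383 K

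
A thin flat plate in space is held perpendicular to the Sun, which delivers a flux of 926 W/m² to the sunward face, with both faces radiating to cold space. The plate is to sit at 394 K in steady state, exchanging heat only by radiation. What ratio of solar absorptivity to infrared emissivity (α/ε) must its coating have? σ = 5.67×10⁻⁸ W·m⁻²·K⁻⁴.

Balance: αS·A = εσ·2A·T⁴ ⇒ α/ε = 2σT⁴/S.
α/ε = 2·5.67×10⁻⁸·(394)⁴/926 = 2·5.67×10⁻⁸·2.410×10¹⁰/926.

α/ε ≈ 2.95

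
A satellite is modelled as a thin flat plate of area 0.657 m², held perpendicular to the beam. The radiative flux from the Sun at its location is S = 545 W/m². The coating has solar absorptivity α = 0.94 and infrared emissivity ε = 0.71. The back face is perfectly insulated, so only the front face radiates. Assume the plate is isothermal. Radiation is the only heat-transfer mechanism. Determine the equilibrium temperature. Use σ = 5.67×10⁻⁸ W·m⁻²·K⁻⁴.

T ≈ 336 K

At equilibrium, absorbed power = emitted power.
Absorbing cross-section = A = 0.6570 m²; emitting surface = A = 0.6570 m² (ratio 1).
αS·A_cross = εσ·A_surf·T⁴  ⇒  T⁴ = αS/(ε·1σ).
T⁴ = 0.940·545/(0.71·1·5.67×10⁻⁸) = 1.273×10¹⁰ K⁴.
T = (1.273×10¹⁰)^(1/4).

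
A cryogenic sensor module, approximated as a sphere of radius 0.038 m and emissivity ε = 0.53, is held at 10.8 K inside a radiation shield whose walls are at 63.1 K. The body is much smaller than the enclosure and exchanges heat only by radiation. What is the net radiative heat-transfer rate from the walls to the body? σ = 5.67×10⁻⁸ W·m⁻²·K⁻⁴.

For a small grey body in a large enclosure: P_net = εσA(T_body⁴ − T_wall⁴).
A = 4πr² = 0.01815 m²; T_body⁴ − T_wall⁴ = 13600 − 1.585×10⁷ = -1.584×10⁷ K⁴.
|P_net| = 0.53·5.67×10⁻⁸·0.01815·1.584×10⁷.

P_net ≈ 0.00864 W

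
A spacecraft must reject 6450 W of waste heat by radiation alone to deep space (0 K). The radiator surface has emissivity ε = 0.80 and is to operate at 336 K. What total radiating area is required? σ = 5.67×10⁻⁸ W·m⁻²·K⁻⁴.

P = εσA T⁴ ⇒ A = P/(εσT⁴).
T⁴ = 1.275×10¹⁰ K⁴.
A = 6450/(0.80 × 5.67×10⁻⁸ × 1.275×10¹⁰).

A ≈ 11.2 m²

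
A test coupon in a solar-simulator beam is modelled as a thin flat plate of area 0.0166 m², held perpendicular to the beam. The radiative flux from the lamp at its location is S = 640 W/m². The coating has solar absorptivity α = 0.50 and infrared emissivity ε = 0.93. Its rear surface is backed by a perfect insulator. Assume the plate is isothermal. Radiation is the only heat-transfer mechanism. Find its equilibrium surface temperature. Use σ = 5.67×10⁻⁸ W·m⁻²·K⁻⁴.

At equilibrium, absorbed power = emitted power.
Absorbing cross-section = A = 0.01660 m²; emitting surface = A = 0.01660 m² (ratio 1).
αS·A_cross = εσ·A_surf·T⁴  ⇒  T⁴ = αS/(ε·1σ).
T⁴ = 0.500·640/(0.93·1·5.67×10⁻⁸) = 6.069×10⁹ K⁴.
T = (6.069×10⁹)^(1/4).

T ≈ 279 K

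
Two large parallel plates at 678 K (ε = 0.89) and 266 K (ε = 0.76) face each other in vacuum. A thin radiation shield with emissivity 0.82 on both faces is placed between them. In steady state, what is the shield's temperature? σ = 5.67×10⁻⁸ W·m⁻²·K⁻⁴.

In steady state the net flux on the hot side equals that on the cold side.
σ(T₁⁴−T_s⁴)/D₁ = σ(T_s⁴−T₂⁴)/D₂, with D₁ = 1/ε₁+1/ε_s−1 = 1.343, D₂ = 1/ε_s+1/ε₂−1 = 1.535.
Solve for T_s⁴: T_s⁴ = (D₂·T₁⁴ + D₁·T₂⁴)/(D₁+D₂) = 1.150×10¹¹ K⁴.

T_s ≈ 582 K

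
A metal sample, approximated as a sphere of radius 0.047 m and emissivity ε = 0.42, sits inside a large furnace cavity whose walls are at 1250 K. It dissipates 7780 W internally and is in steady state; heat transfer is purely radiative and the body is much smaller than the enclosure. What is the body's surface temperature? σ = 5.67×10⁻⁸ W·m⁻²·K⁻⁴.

T ≈ 1940 K

For a small grey body in a large enclosure, net radiated power = εσA(T⁴ − T_w⁴).
Steady state: P = εσA(T⁴ − T_w⁴) with A = 4πr² = 0.02776 m².
T⁴ = P/(εσA) + T_w⁴ = 7780/(0.42·5.67×10⁻⁸·0.02776) + (1250)⁴
    = 1.177×10¹³ + 2.441×10¹² = 1.421×10¹³ K⁴.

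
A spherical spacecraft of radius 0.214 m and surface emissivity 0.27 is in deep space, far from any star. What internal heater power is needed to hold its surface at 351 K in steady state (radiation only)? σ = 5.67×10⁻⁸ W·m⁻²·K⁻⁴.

P = εσ·4πr²·T⁴.
4πr² = 0.5755 m²; T⁴ = 1.518×10¹⁰ K⁴.
P = 0.27·5.67×10⁻⁸·0.5755·1.518×10¹⁰.

P ≈ 134 W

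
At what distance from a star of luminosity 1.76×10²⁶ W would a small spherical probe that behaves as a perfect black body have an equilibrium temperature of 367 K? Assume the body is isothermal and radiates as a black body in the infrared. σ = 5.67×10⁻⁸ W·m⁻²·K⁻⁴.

d ≈ 5.83×10¹⁰ m

For an isothermal black-emitting sphere, (1−a)S·πr² = σ·4πr²·T⁴ ⇒ S = 4σT⁴/(1−a).
S = 4·5.67×10⁻⁸·(367)⁴/1.00 = 4114 W/m².
Flux falls as S = L/(4πd²), so d = √(L/(4πS)) = √(1.76×10²⁶/(4π·4114)).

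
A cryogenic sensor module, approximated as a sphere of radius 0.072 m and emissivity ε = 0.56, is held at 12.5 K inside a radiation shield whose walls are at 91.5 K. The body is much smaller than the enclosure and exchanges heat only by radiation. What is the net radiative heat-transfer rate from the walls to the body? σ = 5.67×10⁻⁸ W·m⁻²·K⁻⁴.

For a small grey body in a large enclosure: P_net = εσA(T_body⁴ − T_wall⁴).
A = 4πr² = 0.06514 m²; T_body⁴ − T_wall⁴ = 24410 − 7.009×10⁷ = -7.007×10⁷ K⁴.
|P_net| = 0.56·5.67×10⁻⁸·0.06514·7.007×10⁷.

P_net ≈ 0.145 W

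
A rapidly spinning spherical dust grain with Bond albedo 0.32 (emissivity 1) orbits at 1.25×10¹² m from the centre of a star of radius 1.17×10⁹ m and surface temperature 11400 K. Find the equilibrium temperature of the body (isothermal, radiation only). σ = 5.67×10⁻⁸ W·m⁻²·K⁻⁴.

The star's surface emits σT_*⁴; at distance d the flux is S = σT_*⁴(R_*/d)².
S = 5.67×10⁻⁸·(11400)⁴·(1.17×10⁹/1.25×10¹²)² = 839.0 W/m².
For an isothermal sphere T⁴ = (1−a)S/(4σ) = 2.515×10⁹ K⁴.

T ≈ 224 K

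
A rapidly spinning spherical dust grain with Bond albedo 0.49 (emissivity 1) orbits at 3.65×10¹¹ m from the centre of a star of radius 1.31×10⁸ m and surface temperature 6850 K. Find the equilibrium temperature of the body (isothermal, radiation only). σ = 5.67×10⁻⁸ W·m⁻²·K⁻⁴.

T ≈ 77.5 K

The star's surface emits σT_*⁴; at distance d the flux is S = σT_*⁴(R_*/d)².
S = 5.67×10⁻⁸·(6850)⁴·(1.31×10⁸/3.65×10¹¹)² = 16.08 W/m².
For an isothermal sphere T⁴ = (1−a)S/(4σ) = 3.616×10⁷ K⁴.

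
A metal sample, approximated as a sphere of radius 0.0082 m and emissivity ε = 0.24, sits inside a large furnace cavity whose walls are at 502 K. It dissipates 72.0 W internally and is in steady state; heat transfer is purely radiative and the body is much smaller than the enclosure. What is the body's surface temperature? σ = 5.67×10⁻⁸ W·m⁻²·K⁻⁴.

T ≈ 1590 K

For a small grey body in a large enclosure, net radiated power = εσA(T⁴ − T_w⁴).
Steady state: P = εσA(T⁴ − T_w⁴) with A = 4πr² = 8.450×10⁻⁴ m².
T⁴ = P/(εσA) + T_w⁴ = 72.0/(0.24·5.67×10⁻⁸·8.450×10⁻⁴) + (502)⁴
    = 6.262×10¹² + 6.351×10¹⁰ = 6.325×10¹² K⁴.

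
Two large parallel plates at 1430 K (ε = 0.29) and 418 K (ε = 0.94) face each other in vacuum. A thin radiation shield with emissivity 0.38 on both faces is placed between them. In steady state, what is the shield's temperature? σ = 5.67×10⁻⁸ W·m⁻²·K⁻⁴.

In steady state the net flux on the hot side equals that on the cold side.
σ(T₁⁴−T_s⁴)/D₁ = σ(T_s⁴−T₂⁴)/D₂, with D₁ = 1/ε₁+1/ε_s−1 = 5.080, D₂ = 1/ε_s+1/ε₂−1 = 2.695.
Solve for T_s⁴: T_s⁴ = (D₂·T₁⁴ + D₁·T₂⁴)/(D₁+D₂) = 1.470×10¹² K⁴.

T_s ≈ 1100 K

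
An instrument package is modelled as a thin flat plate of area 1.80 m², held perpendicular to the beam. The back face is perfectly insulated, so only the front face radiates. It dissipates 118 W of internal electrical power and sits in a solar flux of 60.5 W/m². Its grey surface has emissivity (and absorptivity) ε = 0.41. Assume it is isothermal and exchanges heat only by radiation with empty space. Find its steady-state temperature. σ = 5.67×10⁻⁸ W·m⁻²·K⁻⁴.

T ≈ 250 K

At steady state, absorbed solar power + internal power = radiated power.
Absorbed: α·S·A_cross = 0.41·60.5·1.800 = 44.65 W (cross-section A).
Total input = 44.65 + 118 = 162.6 W.
Radiated: εσ·A_surf·T⁴ with A_surf = A = 1.800 m².
T⁴ = 162.6/(0.41·5.67×10⁻⁸·1.800) = 3.887×10⁹ K⁴.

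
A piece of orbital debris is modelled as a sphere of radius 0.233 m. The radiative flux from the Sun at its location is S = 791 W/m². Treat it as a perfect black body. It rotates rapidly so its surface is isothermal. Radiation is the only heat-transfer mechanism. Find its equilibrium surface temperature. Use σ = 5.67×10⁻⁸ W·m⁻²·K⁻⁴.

T ≈ 243 K

At equilibrium, absorbed power = emitted power.
Absorbing cross-section = πr² = 0.1706 m²; emitting surface = 4πr² = 0.6822 m² (ratio 4).
S·A_cross = εσ·A_surf·T⁴  ⇒  T⁴ = S/(4σ).
T⁴ = 1.00·791/(4·5.67×10⁻⁸) = 3.488×10⁹ K⁴.
T = (3.488×10⁹)^(1/4).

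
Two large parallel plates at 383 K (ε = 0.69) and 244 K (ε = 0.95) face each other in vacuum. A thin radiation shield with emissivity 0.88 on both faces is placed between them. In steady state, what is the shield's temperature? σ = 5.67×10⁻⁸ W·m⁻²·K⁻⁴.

In steady state the net flux on the hot side equals that on the cold side.
σ(T₁⁴−T_s⁴)/D₁ = σ(T_s⁴−T₂⁴)/D₂, with D₁ = 1/ε₁+1/ε_s−1 = 1.586, D₂ = 1/ε_s+1/ε₂−1 = 1.189.
Solve for T_s⁴: T_s⁴ = (D₂·T₁⁴ + D₁·T₂⁴)/(D₁+D₂) = 1.125×10¹⁰ K⁴.

T_s ≈ 326 K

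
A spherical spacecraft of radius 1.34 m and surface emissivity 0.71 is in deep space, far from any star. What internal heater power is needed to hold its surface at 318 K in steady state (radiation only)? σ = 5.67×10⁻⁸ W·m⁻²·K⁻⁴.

P = εσ·4πr²·T⁴.
4πr² = 22.56 m²; T⁴ = 1.023×10¹⁰ K⁴.
P = 0.71·5.67×10⁻⁸·22.56·1.023×10¹⁰.

P ≈ 9290 W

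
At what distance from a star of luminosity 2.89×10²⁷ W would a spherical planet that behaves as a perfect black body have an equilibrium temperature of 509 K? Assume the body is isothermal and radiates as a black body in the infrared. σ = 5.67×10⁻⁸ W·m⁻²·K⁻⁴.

d ≈ 1.23×10¹¹ m

For an isothermal black-emitting sphere, (1−a)S·πr² = σ·4πr²·T⁴ ⇒ S = 4σT⁴/(1−a).
S = 4·5.67×10⁻⁸·(509)⁴/1.00 = 15220 W/m².
Flux falls as S = L/(4πd²), so d = √(L/(4πS)) = √(2.89×10²⁷/(4π·15220)).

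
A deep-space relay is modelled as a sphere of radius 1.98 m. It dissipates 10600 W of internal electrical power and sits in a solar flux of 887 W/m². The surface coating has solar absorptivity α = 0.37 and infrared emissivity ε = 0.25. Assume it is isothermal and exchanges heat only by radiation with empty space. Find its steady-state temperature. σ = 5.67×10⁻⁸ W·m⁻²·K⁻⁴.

At steady state, absorbed solar power + internal power = radiated power.
Absorbed: α·S·A_cross = 0.37·887·12.32 = 4042 W (cross-section πr²).
Total input = 4042 + 10600 = 14640 W.
Radiated: εσ·A_surf·T⁴ with A_surf = 4πr² = 49.27 m².
T⁴ = 14640/(0.25·5.67×10⁻⁸·49.27) = 2.097×10¹⁰ K⁴.

T ≈ 381 K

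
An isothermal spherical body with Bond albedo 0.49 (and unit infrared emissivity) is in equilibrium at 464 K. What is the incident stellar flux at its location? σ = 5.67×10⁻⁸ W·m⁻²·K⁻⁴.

(1−a)S·πr² = σ·4πr²·T⁴ ⇒ S = 4σT⁴/(1−a).
S = 4·5.67×10⁻⁸·4.635×10¹⁰/0.510.

S ≈ 20600 W/m²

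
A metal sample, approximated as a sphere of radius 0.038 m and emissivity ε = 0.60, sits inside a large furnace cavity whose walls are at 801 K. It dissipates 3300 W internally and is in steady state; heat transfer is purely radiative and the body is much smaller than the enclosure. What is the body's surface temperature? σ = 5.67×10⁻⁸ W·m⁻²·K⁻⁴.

For a small grey body in a large enclosure, net radiated power = εσA(T⁴ − T_w⁴).
Steady state: P = εσA(T⁴ − T_w⁴) with A = 4πr² = 0.01815 m².
T⁴ = P/(εσA) + T_w⁴ = 3300/(0.60·5.67×10⁻⁸·0.01815) + (801)⁴
    = 5.346×10¹² + 4.117×10¹¹ = 5.757×10¹² K⁴.

T ≈ 1550 K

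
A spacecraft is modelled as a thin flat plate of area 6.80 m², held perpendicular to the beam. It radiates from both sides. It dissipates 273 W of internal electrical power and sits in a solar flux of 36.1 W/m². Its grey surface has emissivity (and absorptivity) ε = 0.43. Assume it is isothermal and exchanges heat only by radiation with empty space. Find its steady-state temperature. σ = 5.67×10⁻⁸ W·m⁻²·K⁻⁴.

At steady state, absorbed solar power + internal power = radiated power.
Absorbed: α·S·A_cross = 0.43·36.1·6.800 = 105.6 W (cross-section A).
Total input = 105.6 + 273 = 378.6 W.
Radiated: εσ·A_surf·T⁴ with A_surf = 2A = 13.60 m².
T⁴ = 378.6/(0.43·5.67×10⁻⁸·13.60) = 1.142×10⁹ K⁴.

T ≈ 184 K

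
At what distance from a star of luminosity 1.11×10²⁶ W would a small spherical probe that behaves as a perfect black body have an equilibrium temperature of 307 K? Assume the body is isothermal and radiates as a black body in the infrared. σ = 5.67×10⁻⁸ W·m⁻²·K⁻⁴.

For an isothermal black-emitting sphere, (1−a)S·πr² = σ·4πr²·T⁴ ⇒ S = 4σT⁴/(1−a).
S = 4·5.67×10⁻⁸·(307)⁴/1.00 = 2015 W/m².
Flux falls as S = L/(4πd²), so d = √(L/(4πS)) = √(1.11×10²⁶/(4π·2015)).

d ≈ 6.62×10¹⁰ m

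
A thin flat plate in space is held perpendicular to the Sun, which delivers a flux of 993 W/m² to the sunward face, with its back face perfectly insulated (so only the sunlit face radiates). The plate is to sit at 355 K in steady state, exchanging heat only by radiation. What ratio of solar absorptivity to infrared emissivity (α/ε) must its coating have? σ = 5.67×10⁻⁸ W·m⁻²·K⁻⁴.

α/ε ≈ 0.907

Balance: αS·A = εσ·1A·T⁴ ⇒ α/ε = σT⁴/S.
α/ε = 5.67×10⁻⁸·(355)⁴/993 = 5.67×10⁻⁸·1.588×10¹⁰/993.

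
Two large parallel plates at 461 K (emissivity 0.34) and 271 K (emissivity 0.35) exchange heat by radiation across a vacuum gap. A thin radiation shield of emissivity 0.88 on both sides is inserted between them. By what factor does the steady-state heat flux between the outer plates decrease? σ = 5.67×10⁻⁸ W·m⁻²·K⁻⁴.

Without shield: q₀ = σΔ(T⁴)/(1/ε₁+1/ε₂−1) with denominator 4.798.
With shield the two gaps are in series; the resistances add: (1/ε₁+1/ε_s−1)+(1/ε_s+1/ε₂−1) = 3.078+2.994 = 6.071.
Heat-flux ratio q₀/q = 6.071/4.798.

factor ≈ 1.27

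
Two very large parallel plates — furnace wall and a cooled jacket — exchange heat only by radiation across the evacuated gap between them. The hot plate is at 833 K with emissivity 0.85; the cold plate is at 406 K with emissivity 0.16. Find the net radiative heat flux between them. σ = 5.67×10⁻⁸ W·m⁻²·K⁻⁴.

q ≈ 4010 W/m²

For two infinite grey parallel plates, q = σ(T₁⁴ − T₂⁴)/(1/ε₁ + 1/ε₂ − 1).
T₁⁴ − T₂⁴ = 4.815×10¹¹ − 2.717×10¹⁰ = 4.543×10¹¹ K⁴.
1/ε₁ + 1/ε₂ − 1 = 1.176 + 6.250 − 1 = 6.426.
q = 5.67×10⁻⁸ × 4.543×10¹¹ / 6.426.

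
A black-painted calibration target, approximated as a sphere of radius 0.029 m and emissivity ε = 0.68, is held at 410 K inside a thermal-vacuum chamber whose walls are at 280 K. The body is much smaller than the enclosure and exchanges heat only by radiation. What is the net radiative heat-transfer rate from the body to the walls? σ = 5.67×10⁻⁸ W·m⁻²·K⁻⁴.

For a small grey body in a large enclosure: P_net = εσA(T_body⁴ − T_wall⁴).
A = 4πr² = 0.01057 m²; T_body⁴ − T_wall⁴ = 2.826×10¹⁰ − 6.147×10⁹ = 2.211×10¹⁰ K⁴.
|P_net| = 0.68·5.67×10⁻⁸·0.01057·2.211×10¹⁰.

P_net ≈ 9.01 W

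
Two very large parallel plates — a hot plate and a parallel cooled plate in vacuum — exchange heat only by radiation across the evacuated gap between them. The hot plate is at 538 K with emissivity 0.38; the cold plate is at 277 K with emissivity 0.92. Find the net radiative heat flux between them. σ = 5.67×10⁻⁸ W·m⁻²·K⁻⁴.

q ≈ 1620 W/m²

For two infinite grey parallel plates, q = σ(T₁⁴ − T₂⁴)/(1/ε₁ + 1/ε₂ − 1).
T₁⁴ − T₂⁴ = 8.378×10¹⁰ − 5.887×10⁹ = 7.789×10¹⁰ K⁴.
1/ε₁ + 1/ε₂ − 1 = 2.632 + 1.087 − 1 = 2.719.
q = 5.67×10⁻⁸ × 7.789×10¹⁰ / 2.719.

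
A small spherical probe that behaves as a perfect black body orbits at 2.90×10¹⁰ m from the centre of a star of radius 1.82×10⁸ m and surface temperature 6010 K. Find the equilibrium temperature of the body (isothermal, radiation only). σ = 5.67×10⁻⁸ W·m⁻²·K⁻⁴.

The star's surface emits σT_*⁴; at distance d the flux is S = σT_*⁴(R_*/d)².
S = 5.67×10⁻⁸·(6010)⁴·(1.82×10⁸/2.90×10¹⁰)² = 2914 W/m².
For an isothermal sphere T⁴ = (1−a)S/(4σ) = 1.285×10¹⁰ K⁴.

T ≈ 337 K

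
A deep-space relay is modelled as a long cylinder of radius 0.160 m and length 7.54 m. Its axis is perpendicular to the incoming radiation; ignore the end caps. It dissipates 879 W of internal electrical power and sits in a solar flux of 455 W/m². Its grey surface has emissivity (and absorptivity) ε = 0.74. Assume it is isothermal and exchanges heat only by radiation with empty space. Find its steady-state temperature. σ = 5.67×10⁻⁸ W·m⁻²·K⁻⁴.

T ≈ 270 K

At steady state, absorbed solar power + internal power = radiated power.
Absorbed: α·S·A_cross = 0.74·455·2.413 = 812.4 W (cross-section 2rL).
Total input = 812.4 + 879 = 1691 W.
Radiated: εσ·A_surf·T⁴ with A_surf = 2πrL = 7.580 m².
T⁴ = 1691/(0.74·5.67×10⁻⁸·7.580) = 5.318×10⁹ K⁴.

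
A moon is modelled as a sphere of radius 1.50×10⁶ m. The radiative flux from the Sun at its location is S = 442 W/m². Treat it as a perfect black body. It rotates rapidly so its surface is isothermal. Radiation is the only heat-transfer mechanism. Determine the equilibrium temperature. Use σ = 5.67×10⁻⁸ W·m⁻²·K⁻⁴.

T ≈ 210 K

At equilibrium, absorbed power = emitted power.
Absorbing cross-section = πr² = 7.069×10¹² m²; emitting surface = 4πr² = 2.827×10¹³ m² (ratio 4).
S·A_cross = εσ·A_surf·T⁴  ⇒  T⁴ = S/(4σ).
T⁴ = 1.00·442/(4·5.67×10⁻⁸) = 1.949×10⁹ K⁴.
T = (1.949×10⁹)^(1/4).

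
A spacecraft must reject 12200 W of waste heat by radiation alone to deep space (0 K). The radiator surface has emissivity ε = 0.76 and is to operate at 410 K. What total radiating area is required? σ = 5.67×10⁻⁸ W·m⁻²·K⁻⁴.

A ≈ 10.0 m²

P = εσA T⁴ ⇒ A = P/(εσT⁴).
T⁴ = 2.826×10¹⁰ K⁴.
A = 12200/(0.76 × 5.67×10⁻⁸ × 2.826×10¹⁰).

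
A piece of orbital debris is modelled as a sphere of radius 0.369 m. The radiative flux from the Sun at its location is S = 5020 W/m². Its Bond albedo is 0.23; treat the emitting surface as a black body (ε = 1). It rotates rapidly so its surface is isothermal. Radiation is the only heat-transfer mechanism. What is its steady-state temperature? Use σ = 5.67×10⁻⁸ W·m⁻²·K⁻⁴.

T ≈ 361 K

At equilibrium, absorbed power = emitted power.
Absorbing cross-section = πr² = 0.4278 m²; emitting surface = 4πr² = 1.711 m² (ratio 4).
(1−a)S·A_cross = εσ·A_surf·T⁴  ⇒  T⁴ = (1−a)S/(4σ).
T⁴ = 0.770·5020/(4·5.67×10⁻⁸) = 1.704×10¹⁰ K⁴.
T = (1.704×10¹⁰)^(1/4).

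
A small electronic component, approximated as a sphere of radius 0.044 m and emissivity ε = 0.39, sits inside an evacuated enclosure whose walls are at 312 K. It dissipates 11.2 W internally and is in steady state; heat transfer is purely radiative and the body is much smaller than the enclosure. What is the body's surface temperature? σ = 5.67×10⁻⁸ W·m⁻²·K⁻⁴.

For a small grey body in a large enclosure, net radiated power = εσA(T⁴ − T_w⁴).
Steady state: P = εσA(T⁴ − T_w⁴) with A = 4πr² = 0.02433 m².
T⁴ = P/(εσA) + T_w⁴ = 11.2/(0.39·5.67×10⁻⁸·0.02433) + (312)⁴
    = 2.082×10¹⁰ + 9.476×10⁹ = 3.029×10¹⁰ K⁴.

T ≈ 417 K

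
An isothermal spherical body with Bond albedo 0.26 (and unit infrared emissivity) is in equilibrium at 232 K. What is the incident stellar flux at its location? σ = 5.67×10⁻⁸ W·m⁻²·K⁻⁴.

S ≈ 888 W/m²

(1−a)S·πr² = σ·4πr²·T⁴ ⇒ S = 4σT⁴/(1−a).
S = 4·5.67×10⁻⁸·2.897×10⁹/0.740.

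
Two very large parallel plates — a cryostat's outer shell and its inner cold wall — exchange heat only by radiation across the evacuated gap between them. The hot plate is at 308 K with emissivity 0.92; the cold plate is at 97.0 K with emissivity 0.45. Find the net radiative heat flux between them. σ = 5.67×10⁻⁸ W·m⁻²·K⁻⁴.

For two infinite grey parallel plates, q = σ(T₁⁴ − T₂⁴)/(1/ε₁ + 1/ε₂ − 1).
T₁⁴ − T₂⁴ = 8.999×10⁹ − 8.853×10⁷ = 8.911×10⁹ K⁴.
1/ε₁ + 1/ε₂ − 1 = 1.087 + 2.222 − 1 = 2.309.
q = 5.67×10⁻⁸ × 8.911×10⁹ / 2.309.

q ≈ 219 W/m²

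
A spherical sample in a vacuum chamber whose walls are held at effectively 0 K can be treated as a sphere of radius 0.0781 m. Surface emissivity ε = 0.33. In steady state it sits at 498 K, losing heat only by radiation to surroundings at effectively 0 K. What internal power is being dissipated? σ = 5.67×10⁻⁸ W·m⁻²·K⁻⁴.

P ≈ 88.2 W

Steady state: P = εσA T⁴.
A = 4πr² = 0.07665 m²; T⁴ = (498)⁴ = 6.151×10¹⁰ K⁴.
P = 0.33 × 5.67×10⁻⁸ × 0.07665 × 6.151×10¹⁰.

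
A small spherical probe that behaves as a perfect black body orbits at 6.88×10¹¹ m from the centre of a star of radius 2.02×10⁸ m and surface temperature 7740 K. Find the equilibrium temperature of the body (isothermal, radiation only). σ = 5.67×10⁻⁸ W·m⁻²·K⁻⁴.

T ≈ 93.8 K

The star's surface emits σT_*⁴; at distance d the flux is S = σT_*⁴(R_*/d)².
S = 5.67×10⁻⁸·(7740)⁴·(2.02×10⁸/6.88×10¹¹)² = 17.54 W/m².
For an isothermal sphere T⁴ = (1−a)S/(4σ) = 7.734×10⁷ K⁴.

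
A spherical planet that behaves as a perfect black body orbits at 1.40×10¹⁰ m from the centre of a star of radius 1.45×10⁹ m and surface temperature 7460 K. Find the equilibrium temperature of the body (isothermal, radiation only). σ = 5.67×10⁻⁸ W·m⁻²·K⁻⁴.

The star's surface emits σT_*⁴; at distance d the flux is S = σT_*⁴(R_*/d)².
S = 5.67×10⁻⁸·(7460)⁴·(1.45×10⁹/1.40×10¹⁰)² = 1.884×10⁶ W/m².
For an isothermal sphere T⁴ = (1−a)S/(4σ) = 8.306×10¹² K⁴.

T ≈ 1700 K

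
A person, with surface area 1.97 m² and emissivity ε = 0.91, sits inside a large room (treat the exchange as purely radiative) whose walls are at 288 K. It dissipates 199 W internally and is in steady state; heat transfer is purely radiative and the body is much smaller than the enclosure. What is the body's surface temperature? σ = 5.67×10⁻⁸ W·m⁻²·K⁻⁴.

T ≈ 307 K

For a small grey body in a large enclosure, net radiated power = εσA(T⁴ − T_w⁴).
Steady state: P = εσA(T⁴ − T_w⁴) with A = 1.97 m².
T⁴ = P/(εσA) + T_w⁴ = 199/(0.91·5.67×10⁻⁸·1.970) + (288)⁴
    = 1.958×10⁹ + 6.880×10⁹ = 8.837×10⁹ K⁴.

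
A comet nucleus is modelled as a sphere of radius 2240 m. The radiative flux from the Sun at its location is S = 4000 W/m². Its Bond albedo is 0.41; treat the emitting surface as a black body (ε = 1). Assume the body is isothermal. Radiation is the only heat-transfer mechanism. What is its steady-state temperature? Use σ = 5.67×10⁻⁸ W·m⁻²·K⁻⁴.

T ≈ 319 K

At equilibrium, absorbed power = emitted power.
Absorbing cross-section = πr² = 1.576×10⁷ m²; emitting surface = 4πr² = 6.305×10⁷ m² (ratio 4).
(1−a)S·A_cross = εσ·A_surf·T⁴  ⇒  T⁴ = (1−a)S/(4σ).
T⁴ = 0.590·4000/(4·5.67×10⁻⁸) = 1.041×10¹⁰ K⁴.
T = (1.041×10¹⁰)^(1/4).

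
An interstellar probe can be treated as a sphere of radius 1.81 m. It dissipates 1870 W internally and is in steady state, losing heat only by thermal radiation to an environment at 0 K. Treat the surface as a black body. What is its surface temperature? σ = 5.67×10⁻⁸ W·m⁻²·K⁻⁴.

T ≈ 168 K

Steady state: internal power = radiated power, P = εσA T⁴.
Radiating area A = 4πr² = 41.17 m².
T⁴ = P/(εσA) = 1870/(1.0·5.67×10⁻⁸·41.17) = 8.011×10⁸ K⁴.
T = (8.011×10⁸)^(1/4).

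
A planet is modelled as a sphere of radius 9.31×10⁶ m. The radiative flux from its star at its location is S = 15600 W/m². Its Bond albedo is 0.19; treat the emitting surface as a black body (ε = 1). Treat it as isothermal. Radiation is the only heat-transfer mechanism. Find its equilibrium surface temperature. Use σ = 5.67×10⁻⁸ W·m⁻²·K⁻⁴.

At equilibrium, absorbed power = emitted power.
Absorbing cross-section = πr² = 2.723×10¹⁴ m²; emitting surface = 4πr² = 1.089×10¹⁵ m² (ratio 4).
(1−a)S·A_cross = εσ·A_surf·T⁴  ⇒  T⁴ = (1−a)S/(4σ).
T⁴ = 0.810·15600/(4·5.67×10⁻⁸) = 5.571×10¹⁰ K⁴.
T = (5.571×10¹⁰)^(1/4).

T ≈ 486 K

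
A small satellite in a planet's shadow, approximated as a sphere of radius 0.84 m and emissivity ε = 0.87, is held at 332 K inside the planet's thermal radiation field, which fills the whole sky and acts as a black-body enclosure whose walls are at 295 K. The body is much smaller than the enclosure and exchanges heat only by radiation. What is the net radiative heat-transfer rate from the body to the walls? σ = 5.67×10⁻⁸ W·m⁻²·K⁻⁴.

P_net ≈ 2000 W

For a small grey body in a large enclosure: P_net = εσA(T_body⁴ − T_wall⁴).
A = 4πr² = 8.867 m²; T_body⁴ − T_wall⁴ = 1.215×10¹⁰ − 7.573×10⁹ = 4.576×10⁹ K⁴.
|P_net| = 0.87·5.67×10⁻⁸·8.867·4.576×10⁹.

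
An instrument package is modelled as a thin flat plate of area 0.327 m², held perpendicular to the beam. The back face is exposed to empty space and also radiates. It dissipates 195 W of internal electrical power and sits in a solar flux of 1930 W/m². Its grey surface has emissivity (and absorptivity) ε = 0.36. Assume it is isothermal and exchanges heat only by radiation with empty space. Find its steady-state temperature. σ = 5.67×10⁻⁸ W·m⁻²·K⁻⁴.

T ≈ 422 K

At steady state, absorbed solar power + internal power = radiated power.
Absorbed: α·S·A_cross = 0.36·1930·0.3270 = 227.2 W (cross-section A).
Total input = 227.2 + 195 = 422.2 W.
Radiated: εσ·A_surf·T⁴ with A_surf = 2A = 0.6540 m².
T⁴ = 422.2/(0.36·5.67×10⁻⁸·0.6540) = 3.163×10¹⁰ K⁴.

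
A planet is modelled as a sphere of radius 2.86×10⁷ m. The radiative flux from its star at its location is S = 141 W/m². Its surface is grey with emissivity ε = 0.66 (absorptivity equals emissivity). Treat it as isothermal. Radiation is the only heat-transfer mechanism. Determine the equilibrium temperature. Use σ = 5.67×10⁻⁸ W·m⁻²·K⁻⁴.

T ≈ 158 K

At equilibrium, absorbed power = emitted power.
Absorbing cross-section = πr² = 2.570×10¹⁵ m²; emitting surface = 4πr² = 1.028×10¹⁶ m² (ratio 4).
εS·A_cross = εσ·A_surf·T⁴  ⇒  T⁴ = S/(4σ)   (ε cancels).
T⁴ = 141/(4·5.67×10⁻⁸) = 6.217×10⁸ K⁴.
T = (6.217×10⁸)^(1/4).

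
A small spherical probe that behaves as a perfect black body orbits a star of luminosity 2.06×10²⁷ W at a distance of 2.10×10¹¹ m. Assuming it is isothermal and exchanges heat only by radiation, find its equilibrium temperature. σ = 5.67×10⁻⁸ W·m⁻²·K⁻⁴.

T ≈ 358 K

First find the stellar flux at distance d: S = L/(4πd²) = 2.06×10²⁷/(4π·(2.10×10¹¹)²) = 3717 W/m².
For an isothermal sphere, absorbed (1−a)S·πr² = emitted σ·4πr²·T⁴, so T⁴ = (1−a)S/(4σ).
T⁴ = 1.00·3717/(4·5.67×10⁻⁸) = 1.639×10¹⁰ K⁴.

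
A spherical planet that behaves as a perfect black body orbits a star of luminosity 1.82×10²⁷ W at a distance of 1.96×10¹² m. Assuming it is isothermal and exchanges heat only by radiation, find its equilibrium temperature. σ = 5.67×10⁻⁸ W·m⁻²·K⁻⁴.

First find the stellar flux at distance d: S = L/(4πd²) = 1.82×10²⁷/(4π·(1.96×10¹²)²) = 37.70 W/m².
For an isothermal sphere, absorbed (1−a)S·πr² = emitted σ·4πr²·T⁴, so T⁴ = (1−a)S/(4σ).
T⁴ = 1.00·37.70/(4·5.67×10⁻⁸) = 1.662×10⁸ K⁴.

T ≈ 114 K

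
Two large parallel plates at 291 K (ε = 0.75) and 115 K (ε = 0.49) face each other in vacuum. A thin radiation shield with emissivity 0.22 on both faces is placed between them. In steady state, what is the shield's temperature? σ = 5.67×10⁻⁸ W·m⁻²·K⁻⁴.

In steady state the net flux on the hot side equals that on the cold side.
σ(T₁⁴−T_s⁴)/D₁ = σ(T_s⁴−T₂⁴)/D₂, with D₁ = 1/ε₁+1/ε_s−1 = 4.879, D₂ = 1/ε_s+1/ε₂−1 = 5.586.
Solve for T_s⁴: T_s⁴ = (D₂·T₁⁴ + D₁·T₂⁴)/(D₁+D₂) = 3.909×10⁹ K⁴.

T_s ≈ 250 K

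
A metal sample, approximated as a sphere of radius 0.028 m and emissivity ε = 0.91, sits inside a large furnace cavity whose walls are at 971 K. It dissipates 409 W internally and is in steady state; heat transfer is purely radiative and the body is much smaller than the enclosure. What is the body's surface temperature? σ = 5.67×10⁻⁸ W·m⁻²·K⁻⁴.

For a small grey body in a large enclosure, net radiated power = εσA(T⁴ − T_w⁴).
Steady state: P = εσA(T⁴ − T_w⁴) with A = 4πr² = 0.009852 m².
T⁴ = P/(εσA) + T_w⁴ = 409/(0.91·5.67×10⁻⁸·0.009852) + (971)⁴
    = 8.046×10¹¹ + 8.889×10¹¹ = 1.694×10¹² K⁴.

T ≈ 1140 K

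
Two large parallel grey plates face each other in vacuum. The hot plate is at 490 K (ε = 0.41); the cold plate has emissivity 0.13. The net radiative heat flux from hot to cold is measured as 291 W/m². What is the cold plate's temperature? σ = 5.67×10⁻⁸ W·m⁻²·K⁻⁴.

T₂ ≈ 322 K

q = σ(T₁⁴ − T₂⁴)/(1/ε₁ + 1/ε₂ − 1); denominator = 9.131.
T₂⁴ = T₁⁴ − q·(1/ε₁+1/ε₂−1)/σ = 5.765×10¹⁰ − 291·9.131/5.67×10⁻⁸
    = 1.078×10¹⁰ K⁴.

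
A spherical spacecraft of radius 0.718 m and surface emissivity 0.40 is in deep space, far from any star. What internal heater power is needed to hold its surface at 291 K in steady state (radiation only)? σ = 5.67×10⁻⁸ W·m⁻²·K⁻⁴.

P ≈ 1050 W

P = εσ·4πr²·T⁴.
4πr² = 6.478 m²; T⁴ = 7.171×10⁹ K⁴.
P = 0.40·5.67×10⁻⁸·6.478·7.171×10⁹.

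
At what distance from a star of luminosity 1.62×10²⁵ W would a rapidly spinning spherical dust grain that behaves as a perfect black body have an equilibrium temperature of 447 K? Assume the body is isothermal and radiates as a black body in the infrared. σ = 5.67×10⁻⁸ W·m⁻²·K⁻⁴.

For an isothermal black-emitting sphere, (1−a)S·πr² = σ·4πr²·T⁴ ⇒ S = 4σT⁴/(1−a).
S = 4·5.67×10⁻⁸·(447)⁴/1.00 = 9055 W/m².
Flux falls as S = L/(4πd²), so d = √(L/(4πS)) = √(1.62×10²⁵/(4π·9055)).

d ≈ 1.19×10¹⁰ m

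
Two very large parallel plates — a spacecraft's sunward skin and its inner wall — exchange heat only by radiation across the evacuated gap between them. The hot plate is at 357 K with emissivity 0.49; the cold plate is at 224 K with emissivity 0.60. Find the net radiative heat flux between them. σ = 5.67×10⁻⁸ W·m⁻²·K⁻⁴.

q ≈ 287 W/m²

For two infinite grey parallel plates, q = σ(T₁⁴ − T₂⁴)/(1/ε₁ + 1/ε₂ − 1).
T₁⁴ − T₂⁴ = 1.624×10¹⁰ − 2.518×10⁹ = 1.373×10¹⁰ K⁴.
1/ε₁ + 1/ε₂ − 1 = 2.041 + 1.667 − 1 = 2.707.
q = 5.67×10⁻⁸ × 1.373×10¹⁰ / 2.707.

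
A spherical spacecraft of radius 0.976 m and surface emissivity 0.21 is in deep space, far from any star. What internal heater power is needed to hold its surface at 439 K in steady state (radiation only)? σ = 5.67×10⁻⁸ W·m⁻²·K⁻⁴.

P ≈ 5290 W

P = εσ·4πr²·T⁴.
4πr² = 11.97 m²; T⁴ = 3.714×10¹⁰ K⁴.
P = 0.21·5.67×10⁻⁸·11.97·3.714×10¹⁰.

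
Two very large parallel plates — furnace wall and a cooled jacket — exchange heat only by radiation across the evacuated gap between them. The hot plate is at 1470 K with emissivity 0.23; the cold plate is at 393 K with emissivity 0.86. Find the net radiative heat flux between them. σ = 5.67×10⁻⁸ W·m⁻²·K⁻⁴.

q ≈ 58400 W/m²

For two infinite grey parallel plates, q = σ(T₁⁴ − T₂⁴)/(1/ε₁ + 1/ε₂ − 1).
T₁⁴ − T₂⁴ = 4.669×10¹² − 2.385×10¹⁰ = 4.646×10¹² K⁴.
1/ε₁ + 1/ε₂ − 1 = 4.348 + 1.163 − 1 = 4.511.
q = 5.67×10⁻⁸ × 4.646×10¹² / 4.511.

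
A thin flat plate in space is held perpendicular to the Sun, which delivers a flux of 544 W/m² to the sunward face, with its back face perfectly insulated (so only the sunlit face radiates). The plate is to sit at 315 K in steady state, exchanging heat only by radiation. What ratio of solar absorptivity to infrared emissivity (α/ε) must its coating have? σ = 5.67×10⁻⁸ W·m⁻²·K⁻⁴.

Balance: αS·A = εσ·1A·T⁴ ⇒ α/ε = σT⁴/S.
α/ε = 5.67×10⁻⁸·(315)⁴/544 = 5.67×10⁻⁸·9.846×10⁹/544.

α/ε ≈ 1.03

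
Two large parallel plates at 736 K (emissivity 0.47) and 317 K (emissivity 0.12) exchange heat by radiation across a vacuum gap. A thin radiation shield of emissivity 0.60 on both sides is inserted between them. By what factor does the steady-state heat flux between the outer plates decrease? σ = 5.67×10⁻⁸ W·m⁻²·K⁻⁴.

factor ≈ 1.25

Without shield: q₀ = σΔ(T⁴)/(1/ε₁+1/ε₂−1) with denominator 9.461.
With shield the two gaps are in series; the resistances add: (1/ε₁+1/ε_s−1)+(1/ε_s+1/ε₂−1) = 2.794+9.000 = 11.79.
Heat-flux ratio q₀/q = 11.79/9.461.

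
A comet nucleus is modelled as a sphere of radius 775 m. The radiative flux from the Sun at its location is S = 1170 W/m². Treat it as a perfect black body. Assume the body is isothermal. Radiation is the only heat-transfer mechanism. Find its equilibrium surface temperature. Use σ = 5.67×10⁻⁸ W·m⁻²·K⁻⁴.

At equilibrium, absorbed power = emitted power.
Absorbing cross-section = πr² = 1.887×10⁶ m²; emitting surface = 4πr² = 7.548×10⁶ m² (ratio 4).
S·A_cross = εσ·A_surf·T⁴  ⇒  T⁴ = S/(4σ).
T⁴ = 1.00·1170/(4·5.67×10⁻⁸) = 5.159×10⁹ K⁴.
T = (5.159×10⁹)^(1/4).

T ≈ 268 K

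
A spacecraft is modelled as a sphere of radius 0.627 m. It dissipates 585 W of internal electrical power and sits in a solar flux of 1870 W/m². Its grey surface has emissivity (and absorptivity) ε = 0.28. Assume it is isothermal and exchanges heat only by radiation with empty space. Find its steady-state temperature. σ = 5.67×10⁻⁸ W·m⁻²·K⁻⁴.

At steady state, absorbed solar power + internal power = radiated power.
Absorbed: α·S·A_cross = 0.28·1870·1.235 = 646.7 W (cross-section πr²).
Total input = 646.7 + 585 = 1232 W.
Radiated: εσ·A_surf·T⁴ with A_surf = 4πr² = 4.940 m².
T⁴ = 1232/(0.28·5.67×10⁻⁸·4.940) = 1.570×10¹⁰ K⁴.

T ≈ 354 K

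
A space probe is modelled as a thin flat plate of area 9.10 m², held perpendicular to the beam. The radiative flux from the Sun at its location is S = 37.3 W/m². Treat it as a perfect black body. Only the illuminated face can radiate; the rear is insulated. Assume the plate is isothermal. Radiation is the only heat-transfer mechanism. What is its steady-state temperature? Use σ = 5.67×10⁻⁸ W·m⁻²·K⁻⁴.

T ≈ 160 K

At equilibrium, absorbed power = emitted power.
Absorbing cross-section = A = 9.100 m²; emitting surface = A = 9.100 m² (ratio 1).
S·A_cross = εσ·A_surf·T⁴  ⇒  T⁴ = S/(1σ).
T⁴ = 1.00·37.3/(1·5.67×10⁻⁸) = 6.578×10⁸ K⁴.
T = (6.578×10⁸)^(1/4).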